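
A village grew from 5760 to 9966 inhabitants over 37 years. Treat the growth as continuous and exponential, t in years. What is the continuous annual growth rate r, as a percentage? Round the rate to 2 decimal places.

r ≈ 1.48% per year

9966 = 5760 · e^(r·37)
e^(37r) = 9966/5760 = 1.73021
r = ln(1.73021) / 37 = 0.54824 / 37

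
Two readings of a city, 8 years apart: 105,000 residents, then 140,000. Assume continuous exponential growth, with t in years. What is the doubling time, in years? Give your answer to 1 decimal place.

doubling time ≈ 19.3 years

r = ln(140000/105000) / 8 = ln(1.33333) / 8 ≈ 0.03596 per year
doubling time = ln 2 / |r| = 0.69315 / 0.03596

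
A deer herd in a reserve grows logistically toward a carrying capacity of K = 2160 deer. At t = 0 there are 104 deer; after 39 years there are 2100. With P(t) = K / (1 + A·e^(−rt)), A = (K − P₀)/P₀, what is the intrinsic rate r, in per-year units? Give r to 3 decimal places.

r ≈ 0.168 per year

A = (2160 − 104)/104 = 19.76923
2100 = 2160/(1 + 19.76923·e^(−r·39)) → e^(−39r) = (1.02857 − 1)/19.76923 = 0.001445
r = −ln(0.001445)/39 = 6.53947/39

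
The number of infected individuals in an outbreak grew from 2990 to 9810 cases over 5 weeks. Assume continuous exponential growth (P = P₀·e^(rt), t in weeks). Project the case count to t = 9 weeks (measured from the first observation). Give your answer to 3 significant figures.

r = ln(9810/2990) / 5 ≈ 0.237626 per week
P(9) = 2990 · e^(0.237626·9) = 2990 · 8.48782 ≈ 25378.58

≈ 25,400 cases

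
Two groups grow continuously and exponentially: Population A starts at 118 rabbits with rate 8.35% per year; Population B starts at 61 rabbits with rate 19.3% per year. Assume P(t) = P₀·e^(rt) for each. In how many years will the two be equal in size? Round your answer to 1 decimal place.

118·e^(0.0835t) = 61·e^(0.193t)
118/61 = e^((0.193 − 0.0835)t) → ln(1.93443) = 0.1095·t
t = 0.65981 / 0.1095

t ≈ 6.0 years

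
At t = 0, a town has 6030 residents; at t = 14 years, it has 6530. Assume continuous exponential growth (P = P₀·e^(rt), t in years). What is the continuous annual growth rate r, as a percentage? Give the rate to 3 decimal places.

r ≈ 0.569% per year

6530 = 6030 · e^(r·14)
e^(14r) = 6530/6030 = 1.08292
r = ln(1.08292) / 14 = 0.07966 / 14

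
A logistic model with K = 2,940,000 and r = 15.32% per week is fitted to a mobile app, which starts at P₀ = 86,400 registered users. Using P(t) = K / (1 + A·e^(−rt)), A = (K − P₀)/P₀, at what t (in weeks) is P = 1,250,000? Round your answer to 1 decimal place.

A = (2940000 − 86400)/86400 = 33.02778
1250000 = 2940000/(1 + 33.02778·e^(−0.1532t)) → 1 + 33.02778·e^(−0.1532t) = 2.352
e^(−0.1532t) = 0.040935 → t = ln(24.42883)/0.1532 = 3.19576/0.1532

t ≈ 20.9 weeks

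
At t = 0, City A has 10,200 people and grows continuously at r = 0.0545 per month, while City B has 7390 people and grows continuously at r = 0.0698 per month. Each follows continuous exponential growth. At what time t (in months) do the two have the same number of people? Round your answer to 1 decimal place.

t ≈ 21.1 months

10200·e^(0.0545t) = 7390·e^(0.0698t)
10200/7390 = e^((0.0698 − 0.0545)t) → ln(1.38024) = 0.0153·t
t = 0.32226 / 0.0153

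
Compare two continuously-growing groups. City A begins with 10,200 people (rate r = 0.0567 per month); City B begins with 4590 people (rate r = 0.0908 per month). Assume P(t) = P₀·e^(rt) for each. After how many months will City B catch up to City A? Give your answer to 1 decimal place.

10200·e^(0.0567t) = 4590·e^(0.0908t)
10200/4590 = e^((0.0908 − 0.0567)t) → ln(2.22222) = 0.0341·t
t = 0.79851 / 0.0341

t ≈ 23.4 months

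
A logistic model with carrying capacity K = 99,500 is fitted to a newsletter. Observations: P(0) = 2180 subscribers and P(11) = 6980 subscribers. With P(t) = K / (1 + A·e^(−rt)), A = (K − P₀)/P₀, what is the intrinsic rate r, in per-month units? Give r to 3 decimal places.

r ≈ 0.110 per month

A = (99500 − 2180)/2180 = 44.6422
6980 = 99500/(1 + 44.6422·e^(−r·11)) → e^(−11r) = (14.25501 − 1)/44.6422 = 0.296917
r = −ln(0.296917)/11 = 1.2143/11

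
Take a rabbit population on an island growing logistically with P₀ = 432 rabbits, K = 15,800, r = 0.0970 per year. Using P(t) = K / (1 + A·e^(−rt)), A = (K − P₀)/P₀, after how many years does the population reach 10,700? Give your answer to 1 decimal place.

t ≈ 44.5 years

A = (15800 − 432)/432 = 35.57407
10700 = 15800/(1 + 35.57407·e^(−0.097t)) → 1 + 35.57407·e^(−0.097t) = 1.47664
e^(−0.097t) = 0.013398 → t = ln(74.6358)/0.097 = 4.31262/0.097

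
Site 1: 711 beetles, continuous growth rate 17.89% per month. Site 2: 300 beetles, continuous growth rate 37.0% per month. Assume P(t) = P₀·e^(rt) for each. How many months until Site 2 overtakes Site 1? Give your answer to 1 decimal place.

711·e^(0.1789t) = 300·e^(0.37t)
711/300 = e^((0.37 − 0.1789)t) → ln(2.37) = 0.1911·t
t = 0.86289 / 0.1911

t ≈ 4.5 months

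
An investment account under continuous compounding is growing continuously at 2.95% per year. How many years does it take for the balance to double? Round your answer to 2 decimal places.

doubling time ≈ 23.50 years

doubling time = ln(2) / |r| = 0.69315 / 0.0295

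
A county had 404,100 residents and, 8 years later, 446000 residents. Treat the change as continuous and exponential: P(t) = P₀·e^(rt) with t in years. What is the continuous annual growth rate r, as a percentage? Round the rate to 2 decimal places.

446000 = 404100 · e^(r·8)
e^(8r) = 446000/404100 = 1.10369
r = ln(1.10369) / 8 = 0.09866 / 8

r ≈ 1.23% per year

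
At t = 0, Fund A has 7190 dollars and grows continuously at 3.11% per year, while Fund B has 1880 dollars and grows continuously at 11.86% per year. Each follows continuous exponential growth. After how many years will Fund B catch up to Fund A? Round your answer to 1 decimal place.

7190·e^(0.0311t) = 1880·e^(0.1186t)
7190/1880 = e^((0.1186 − 0.0311)t) → ln(3.82447) = 0.0875·t
t = 1.34142 / 0.0875

t ≈ 15.3 years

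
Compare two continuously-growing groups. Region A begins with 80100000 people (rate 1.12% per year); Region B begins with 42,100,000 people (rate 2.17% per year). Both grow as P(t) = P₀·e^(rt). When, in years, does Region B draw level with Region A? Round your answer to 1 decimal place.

t ≈ 61.3 years

80100000·e^(0.0112t) = 42100000·e^(0.0217t)
80100000/42100000 = e^((0.0217 − 0.0112)t) → ln(1.90261) = 0.0105·t
t = 0.64323 / 0.0105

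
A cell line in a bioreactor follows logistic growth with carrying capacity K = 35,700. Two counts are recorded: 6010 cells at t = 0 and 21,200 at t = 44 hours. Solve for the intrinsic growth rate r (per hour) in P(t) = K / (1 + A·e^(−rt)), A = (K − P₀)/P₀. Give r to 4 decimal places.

A = (35700 − 6010)/6010 = 4.9401
21200 = 35700/(1 + 4.9401·e^(−r·44)) → e^(−44r) = (1.68396 − 1)/4.9401 = 0.138451
r = −ln(0.138451)/44 = 1.97724/44

r ≈ 0.0449 per hour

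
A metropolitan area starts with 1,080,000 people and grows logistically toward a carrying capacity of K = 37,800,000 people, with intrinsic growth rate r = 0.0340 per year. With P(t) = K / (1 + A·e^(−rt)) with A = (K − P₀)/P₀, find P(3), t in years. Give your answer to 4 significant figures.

A = (37800000 − 1080000)/1080000 = 34
P(3) = 37800000 / (1 + 34·e^(−0.034·3)) = 37800000 / (1 + 34·0.90303)
= 37800000 / 31.703 ≈ 1192316.01

≈ 1,192,000 people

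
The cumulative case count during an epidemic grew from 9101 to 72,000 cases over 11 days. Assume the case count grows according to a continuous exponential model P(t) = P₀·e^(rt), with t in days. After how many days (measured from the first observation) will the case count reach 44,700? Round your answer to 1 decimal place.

t ≈ 8.5 days

r = ln(72000/9101) / 11 ≈ 0.188026 per day
t = ln(44700/9101) / r = 1.59159 / 0.188026 ≈ 8.465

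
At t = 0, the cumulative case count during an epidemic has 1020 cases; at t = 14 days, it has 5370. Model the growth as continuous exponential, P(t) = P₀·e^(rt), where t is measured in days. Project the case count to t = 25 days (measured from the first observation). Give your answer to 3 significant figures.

≈ 19,800 cases

r = ln(5370/1020) / 14 ≈ 0.118645 per day
P(25) = 1020 · e^(0.118645·25) = 1020 · 19.41637 ≈ 19804.7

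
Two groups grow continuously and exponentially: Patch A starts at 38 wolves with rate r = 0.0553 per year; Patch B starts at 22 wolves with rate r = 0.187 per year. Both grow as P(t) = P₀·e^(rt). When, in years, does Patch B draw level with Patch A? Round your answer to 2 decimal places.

38·e^(0.0553t) = 22·e^(0.187t)
38/22 = e^((0.187 − 0.0553)t) → ln(1.72727) = 0.1317·t
t = 0.54654 / 0.1317

t ≈ 4.15 years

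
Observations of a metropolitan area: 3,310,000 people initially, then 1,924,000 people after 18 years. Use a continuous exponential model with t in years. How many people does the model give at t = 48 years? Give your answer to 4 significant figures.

r = ln(1924000/3310000) / 18 ≈ -0.030141 per year
P(48) = 3310000 · e^(-0.030141·48) = 3310000 · 0.23533 ≈ 778933.16

≈ 778,900 people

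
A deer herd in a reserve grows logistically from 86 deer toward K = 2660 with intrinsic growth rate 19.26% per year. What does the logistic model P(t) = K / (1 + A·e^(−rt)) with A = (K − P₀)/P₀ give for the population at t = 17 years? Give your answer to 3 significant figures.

A = (2660 − 86)/86 = 29.93023
P(17) = 2660 / (1 + 29.93023·e^(−0.1926·17)) = 2660 / (1 + 29.93023·0.037847)
= 2660 / 2.13277 ≈ 1247.2

≈ 1,250 deer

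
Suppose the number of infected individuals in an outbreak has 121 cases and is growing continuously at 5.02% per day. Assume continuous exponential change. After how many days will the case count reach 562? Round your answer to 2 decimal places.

562 = 121 · e^(0.0502·t)
t = ln(562/121) / 0.0502 = ln(4.64463) / 0.0502 = 1.53571 / 0.0502

t ≈ 30.59 days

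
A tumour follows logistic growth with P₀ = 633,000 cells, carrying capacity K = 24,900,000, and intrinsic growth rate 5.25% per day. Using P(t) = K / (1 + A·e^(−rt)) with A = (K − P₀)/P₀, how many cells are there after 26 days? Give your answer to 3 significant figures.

≈ 2,310,000 cells

A = (24900000 − 633000)/633000 = 38.33649
P(26) = 24900000 / (1 + 38.33649·e^(−0.0525·26)) = 24900000 / (1 + 38.33649·0.255381)
= 24900000 / 10.7904 ≈ 2307606.88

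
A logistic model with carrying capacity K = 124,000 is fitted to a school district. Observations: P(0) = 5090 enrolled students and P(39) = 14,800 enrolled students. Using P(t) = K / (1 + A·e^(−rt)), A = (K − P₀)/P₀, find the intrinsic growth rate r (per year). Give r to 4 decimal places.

r ≈ 0.0296 per year

A = (124000 − 5090)/5090 = 23.36149
14800 = 124000/(1 + 23.36149·e^(−r·39)) → e^(−39r) = (8.37838 − 1)/23.36149 = 0.315835
r = −ln(0.315835)/39 = 1.15254/39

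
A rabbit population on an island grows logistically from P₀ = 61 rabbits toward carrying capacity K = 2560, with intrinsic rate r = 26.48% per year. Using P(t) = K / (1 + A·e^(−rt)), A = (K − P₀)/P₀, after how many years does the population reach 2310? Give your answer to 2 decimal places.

A = (2560 − 61)/61 = 40.96721
2310 = 2560/(1 + 40.96721·e^(−0.2648t)) → 1 + 40.96721·e^(−0.2648t) = 1.10823
e^(−0.2648t) = 0.002642 → t = ln(378.53705)/0.2648 = 5.93631/0.2648

t ≈ 22.42 years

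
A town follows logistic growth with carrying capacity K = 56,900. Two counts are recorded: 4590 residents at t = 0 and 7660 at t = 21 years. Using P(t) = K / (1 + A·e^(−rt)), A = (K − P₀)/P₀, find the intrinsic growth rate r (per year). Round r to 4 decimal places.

A = (56900 − 4590)/4590 = 11.39651
7660 = 56900/(1 + 11.39651·e^(−r·21)) → e^(−21r) = (7.4282 − 1)/11.39651 = 0.56405
r = −ln(0.56405)/21 = 0.57261/21

r ≈ 0.0273 per year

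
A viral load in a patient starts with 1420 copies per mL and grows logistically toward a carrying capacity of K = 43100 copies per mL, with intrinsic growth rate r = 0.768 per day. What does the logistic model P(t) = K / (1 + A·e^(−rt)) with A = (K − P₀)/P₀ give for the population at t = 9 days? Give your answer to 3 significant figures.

≈ 41,900 copies per mL

A = (43100 − 1420)/1420 = 29.35211
P(9) = 43100 / (1 + 29.35211·e^(−0.768·9)) = 43100 / (1 + 29.35211·0.000996)
= 43100 / 1.02923 ≈ 41876.06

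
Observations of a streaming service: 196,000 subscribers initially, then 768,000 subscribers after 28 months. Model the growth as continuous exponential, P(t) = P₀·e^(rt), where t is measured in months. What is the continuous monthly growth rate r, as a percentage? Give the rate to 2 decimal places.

r ≈ 4.88% per month

768000 = 196000 · e^(r·28)
e^(28r) = 768000/196000 = 3.91837
r = ln(3.91837) / 28 = 1.36568 / 28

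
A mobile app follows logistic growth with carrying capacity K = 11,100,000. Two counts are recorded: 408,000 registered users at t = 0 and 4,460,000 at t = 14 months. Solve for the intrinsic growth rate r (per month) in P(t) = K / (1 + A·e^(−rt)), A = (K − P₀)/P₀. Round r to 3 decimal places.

r ≈ 0.205 per month

A = (11100000 − 408000)/408000 = 26.20588
4460000 = 11100000/(1 + 26.20588·e^(−r·14)) → e^(−14r) = (2.48879 − 1)/26.20588 = 0.056811
r = −ln(0.056811)/14 = 2.86802/14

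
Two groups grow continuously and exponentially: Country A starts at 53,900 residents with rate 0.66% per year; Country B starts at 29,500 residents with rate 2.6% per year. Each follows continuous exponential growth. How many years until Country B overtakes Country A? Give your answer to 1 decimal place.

t ≈ 31.1 years

53900·e^(0.0066t) = 29500·e^(0.026t)
53900/29500 = e^((0.026 − 0.0066)t) → ln(1.82712) = 0.0194·t
t = 0.60274 / 0.0194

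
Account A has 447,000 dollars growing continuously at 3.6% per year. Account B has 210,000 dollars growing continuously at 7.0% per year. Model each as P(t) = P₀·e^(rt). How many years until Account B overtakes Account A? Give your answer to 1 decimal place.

447000·e^(0.036t) = 210000·e^(0.07t)
447000/210000 = e^((0.07 − 0.036)t) → ln(2.12857) = 0.034·t
t = 0.75545 / 0.034

t ≈ 22.2 years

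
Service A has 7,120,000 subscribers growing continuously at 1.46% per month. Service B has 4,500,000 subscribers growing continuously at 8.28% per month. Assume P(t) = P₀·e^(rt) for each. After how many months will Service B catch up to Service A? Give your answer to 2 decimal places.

t ≈ 6.73 months

7120000·e^(0.0146t) = 4500000·e^(0.0828t)
7120000/4500000 = e^((0.0828 − 0.0146)t) → ln(1.58222) = 0.0682·t
t = 0.45883 / 0.0682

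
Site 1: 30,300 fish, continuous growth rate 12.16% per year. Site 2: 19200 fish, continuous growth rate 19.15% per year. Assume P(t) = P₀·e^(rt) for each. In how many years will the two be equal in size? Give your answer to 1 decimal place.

t ≈ 6.5 years

30300·e^(0.1216t) = 19200·e^(0.1915t)
30300/19200 = e^((0.1915 − 0.1216)t) → ln(1.57812) = 0.0699·t
t = 0.45624 / 0.0699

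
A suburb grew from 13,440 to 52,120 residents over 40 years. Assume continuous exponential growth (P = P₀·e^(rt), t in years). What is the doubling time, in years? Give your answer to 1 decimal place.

r = ln(52120/13440) / 40 = ln(3.87798) / 40 ≈ 0.033883 per year
doubling time = ln 2 / |r| = 0.69315 / 0.033883

doubling time ≈ 20.5 years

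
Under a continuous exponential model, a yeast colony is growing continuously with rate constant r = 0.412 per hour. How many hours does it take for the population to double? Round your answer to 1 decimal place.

doubling time ≈ 1.7 hours

doubling time = ln(2) / |r| = 0.69315 / 0.412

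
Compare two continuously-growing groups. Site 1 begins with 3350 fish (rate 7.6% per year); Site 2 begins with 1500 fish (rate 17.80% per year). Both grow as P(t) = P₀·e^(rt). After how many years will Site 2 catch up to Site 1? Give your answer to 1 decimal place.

t ≈ 7.9 years

3350·e^(0.076t) = 1500·e^(0.178t)
3350/1500 = e^((0.178 − 0.076)t) → ln(2.23333) = 0.102·t
t = 0.8035 / 0.102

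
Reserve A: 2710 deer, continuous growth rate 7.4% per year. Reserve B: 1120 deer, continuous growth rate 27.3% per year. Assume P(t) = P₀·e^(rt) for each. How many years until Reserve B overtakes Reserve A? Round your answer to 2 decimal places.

t ≈ 4.44 years

2710·e^(0.074t) = 1120·e^(0.273t)
2710/1120 = e^((0.273 − 0.074)t) → ln(2.41964) = 0.199·t
t = 0.88362 / 0.199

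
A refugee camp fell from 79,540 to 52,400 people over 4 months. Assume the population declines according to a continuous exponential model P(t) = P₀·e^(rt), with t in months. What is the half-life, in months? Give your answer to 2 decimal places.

r = ln(52400/79540) / 4 = ln(0.65879) / 4 ≈ -0.104338 per month
half-life = ln 2 / |r| = 0.69315 / 0.104338

half-life ≈ 6.64 months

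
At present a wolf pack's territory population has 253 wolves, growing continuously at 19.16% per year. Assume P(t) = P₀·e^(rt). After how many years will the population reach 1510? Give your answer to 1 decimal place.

t ≈ 9.3 years

1510 = 253 · e^(0.1916·t)
t = ln(1510/253) / 0.1916 = ln(5.96838) / 0.1916 = 1.78648 / 0.1916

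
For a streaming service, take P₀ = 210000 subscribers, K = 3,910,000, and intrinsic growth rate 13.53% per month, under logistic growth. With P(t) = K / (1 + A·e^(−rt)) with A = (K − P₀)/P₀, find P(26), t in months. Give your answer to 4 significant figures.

≈ 2,568,000 subscribers

A = (3910000 − 210000)/210000 = 17.61905
P(26) = 3910000 / (1 + 17.61905·e^(−0.1353·26)) = 3910000 / (1 + 17.61905·0.029665)
= 3910000 / 1.52266 ≈ 2567870.51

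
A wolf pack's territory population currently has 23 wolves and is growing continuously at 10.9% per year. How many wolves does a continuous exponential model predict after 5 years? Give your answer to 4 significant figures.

≈ 39.67 wolves

P(5) = 23 · e^(0.109·5) = 23 · e^(0.545)
= 23 · 1.72461 ≈ 39.67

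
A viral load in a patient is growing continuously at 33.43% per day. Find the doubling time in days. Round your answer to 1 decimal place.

doubling time ≈ 2.1 days

doubling time = ln(2) / |r| = 0.69315 / 0.3343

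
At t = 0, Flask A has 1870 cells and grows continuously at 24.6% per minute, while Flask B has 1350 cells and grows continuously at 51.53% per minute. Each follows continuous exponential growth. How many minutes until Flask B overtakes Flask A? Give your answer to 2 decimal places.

t ≈ 1.21 minutes

1870·e^(0.246t) = 1350·e^(0.5153t)
1870/1350 = e^((0.5153 − 0.246)t) → ln(1.38519) = 0.2693·t
t = 0.32583 / 0.2693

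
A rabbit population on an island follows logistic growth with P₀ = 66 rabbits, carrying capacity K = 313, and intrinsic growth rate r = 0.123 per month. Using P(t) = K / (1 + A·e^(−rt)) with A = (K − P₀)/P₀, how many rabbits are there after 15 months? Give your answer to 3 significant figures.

≈ 197 rabbits

A = (313 − 66)/66 = 3.74242
P(15) = 313 / (1 + 3.74242·e^(−0.123·15)) = 313 / (1 + 3.74242·0.158025)
= 313 / 1.5914 ≈ 196.68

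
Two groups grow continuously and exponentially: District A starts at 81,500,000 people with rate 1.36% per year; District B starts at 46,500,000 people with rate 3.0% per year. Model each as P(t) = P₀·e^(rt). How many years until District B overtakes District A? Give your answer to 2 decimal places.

t ≈ 34.22 years

81500000·e^(0.0136t) = 46500000·e^(0.03t)
81500000/46500000 = e^((0.03 − 0.0136)t) → ln(1.75269) = 0.0164·t
t = 0.56115 / 0.0164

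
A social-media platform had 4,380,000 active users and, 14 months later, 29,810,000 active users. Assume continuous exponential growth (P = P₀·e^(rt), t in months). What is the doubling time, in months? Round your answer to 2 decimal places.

r = ln(29810000/4380000) / 14 = ln(6.80594) / 14 ≈ 0.136985 per month
doubling time = ln 2 / |r| = 0.69315 / 0.136985

doubling time ≈ 5.06 months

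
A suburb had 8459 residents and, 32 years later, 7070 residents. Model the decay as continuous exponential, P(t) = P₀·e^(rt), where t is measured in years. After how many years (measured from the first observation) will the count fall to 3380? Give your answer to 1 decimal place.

t ≈ 163.7 years

r = ln(7070/8459) / 32 ≈ -0.005605 per year
t = ln(3380/8459) / r = -0.91736 / -0.005605 ≈ 163.658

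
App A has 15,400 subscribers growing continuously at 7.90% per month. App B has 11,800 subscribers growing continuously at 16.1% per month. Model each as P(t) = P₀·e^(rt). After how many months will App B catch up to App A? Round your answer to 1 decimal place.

15400·e^(0.079t) = 11800·e^(0.161t)
15400/11800 = e^((0.161 − 0.079)t) → ln(1.30508) = 0.082·t
t = 0.26627 / 0.082

t ≈ 3.2 months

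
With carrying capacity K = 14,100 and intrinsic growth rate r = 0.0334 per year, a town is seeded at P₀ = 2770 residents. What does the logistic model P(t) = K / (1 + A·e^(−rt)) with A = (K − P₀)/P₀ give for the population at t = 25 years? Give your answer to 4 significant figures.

A = (14100 − 2770)/2770 = 4.09025
P(25) = 14100 / (1 + 4.09025·e^(−0.0334·25)) = 14100 / (1 + 4.09025·0.433874)
= 14100 / 2.77466 ≈ 5081.71

≈ 5,082 residents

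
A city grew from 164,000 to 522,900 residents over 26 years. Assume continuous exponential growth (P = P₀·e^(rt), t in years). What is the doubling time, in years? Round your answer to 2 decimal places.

doubling time ≈ 15.54 years

r = ln(522900/164000) / 26 = ln(3.18841) / 26 ≈ 0.044597 per year
doubling time = ln 2 / |r| = 0.69315 / 0.044597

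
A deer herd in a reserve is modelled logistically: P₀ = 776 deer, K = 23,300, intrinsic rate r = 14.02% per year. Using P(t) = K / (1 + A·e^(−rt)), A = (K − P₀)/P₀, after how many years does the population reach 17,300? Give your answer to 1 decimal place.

A = (23300 − 776)/776 = 29.02577
17300 = 23300/(1 + 29.02577·e^(−0.1402t)) → 1 + 29.02577·e^(−0.1402t) = 1.34682
e^(−0.1402t) = 0.011949 → t = ln(83.69098)/0.1402 = 4.42713/0.1402

t ≈ 31.6 years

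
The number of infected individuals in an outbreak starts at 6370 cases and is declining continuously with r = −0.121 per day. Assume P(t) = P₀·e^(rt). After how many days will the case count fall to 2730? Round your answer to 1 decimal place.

t ≈ 7.0 days

2730 = 6370 · e^(-0.121·t)
t = ln(2730/6370) / -0.121 = ln(0.42857) / -0.121 = -0.8473 / -0.121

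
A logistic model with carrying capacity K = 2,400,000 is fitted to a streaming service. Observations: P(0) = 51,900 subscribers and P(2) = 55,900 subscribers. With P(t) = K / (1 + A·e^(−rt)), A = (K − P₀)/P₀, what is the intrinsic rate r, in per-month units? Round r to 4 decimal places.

r ≈ 0.0380 per month

A = (2400000 − 51900)/51900 = 45.24277
55900 = 2400000/(1 + 45.24277·e^(−r·2)) → e^(−2r) = (42.93381 − 1)/45.24277 = 0.926862
r = −ln(0.926862)/2 = 0.07595/2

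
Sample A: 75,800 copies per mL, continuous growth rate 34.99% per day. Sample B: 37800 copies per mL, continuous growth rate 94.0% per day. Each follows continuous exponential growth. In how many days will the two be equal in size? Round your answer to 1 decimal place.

75800·e^(0.3499t) = 37800·e^(0.94t)
75800/37800 = e^((0.94 − 0.3499)t) → ln(2.00529) = 0.5901·t
t = 0.69579 / 0.5901

t ≈ 1.2 days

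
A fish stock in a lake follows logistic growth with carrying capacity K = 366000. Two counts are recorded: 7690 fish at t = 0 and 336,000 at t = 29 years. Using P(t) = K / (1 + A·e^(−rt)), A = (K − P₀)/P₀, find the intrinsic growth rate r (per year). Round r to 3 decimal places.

A = (366000 − 7690)/7690 = 46.59428
336000 = 366000/(1 + 46.59428·e^(−r·29)) → e^(−29r) = (1.08929 − 1)/46.59428 = 0.001916
r = −ln(0.001916)/29 = 6.25739/29

r ≈ 0.216 per year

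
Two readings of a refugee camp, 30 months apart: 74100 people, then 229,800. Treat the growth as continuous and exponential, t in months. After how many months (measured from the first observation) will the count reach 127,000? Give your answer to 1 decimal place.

r = ln(229800/74100) / 30 ≈ 0.037726 per month
t = ln(127000/74100) / r = 0.53877 / 0.037726 ≈ 14.281

t ≈ 14.3 months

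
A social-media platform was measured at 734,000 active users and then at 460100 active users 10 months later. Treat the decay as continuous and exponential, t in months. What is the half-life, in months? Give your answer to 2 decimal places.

half-life ≈ 14.84 months

r = ln(460100/734000) / 10 = ln(0.62684) / 10 ≈ -0.046707 per month
half-life = ln 2 / |r| = 0.69315 / 0.046707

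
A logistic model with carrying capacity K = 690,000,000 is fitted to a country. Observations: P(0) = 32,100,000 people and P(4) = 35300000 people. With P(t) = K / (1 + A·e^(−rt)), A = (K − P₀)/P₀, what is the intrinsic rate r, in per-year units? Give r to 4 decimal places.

A = (690000000 − 32100000)/32100000 = 20.49533
35300000 = 690000000/(1 + 20.49533·e^(−r·4)) → e^(−4r) = (19.54674 − 1)/20.49533 = 0.904925
r = −ln(0.904925)/4 = 0.0999/4

r ≈ 0.0250 per year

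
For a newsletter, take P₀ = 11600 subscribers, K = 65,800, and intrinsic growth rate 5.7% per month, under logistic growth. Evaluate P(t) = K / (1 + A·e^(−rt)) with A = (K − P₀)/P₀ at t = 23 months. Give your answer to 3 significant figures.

A = (65800 − 11600)/11600 = 4.67241
P(23) = 65800 / (1 + 4.67241·e^(−0.057·23)) = 65800 / (1 + 4.67241·0.26955)
= 65800 / 2.25945 ≈ 29122.12

≈ 29,100 subscribers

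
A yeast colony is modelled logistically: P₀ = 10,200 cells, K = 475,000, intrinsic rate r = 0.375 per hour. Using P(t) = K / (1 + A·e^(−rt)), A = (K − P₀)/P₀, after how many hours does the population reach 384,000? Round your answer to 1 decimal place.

A = (475000 − 10200)/10200 = 45.56863
384000 = 475000/(1 + 45.56863·e^(−0.375t)) → 1 + 45.56863·e^(−0.375t) = 1.23698
e^(−0.375t) = 0.0052 → t = ln(192.28959)/0.375 = 5.259/0.375

t ≈ 14.0 hours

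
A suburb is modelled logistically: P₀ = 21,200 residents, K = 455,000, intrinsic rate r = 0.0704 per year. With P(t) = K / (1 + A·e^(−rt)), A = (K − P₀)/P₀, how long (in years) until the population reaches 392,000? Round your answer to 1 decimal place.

A = (455000 − 21200)/21200 = 20.46226
392000 = 455000/(1 + 20.46226·e^(−0.0704t)) → 1 + 20.46226·e^(−0.0704t) = 1.16071
e^(−0.0704t) = 0.007854 → t = ln(127.32075)/0.0704 = 4.84671/0.0704

t ≈ 68.8 years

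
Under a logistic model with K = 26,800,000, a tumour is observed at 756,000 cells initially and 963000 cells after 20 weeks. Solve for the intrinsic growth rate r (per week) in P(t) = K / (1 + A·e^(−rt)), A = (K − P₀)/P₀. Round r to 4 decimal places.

A = (26800000 − 756000)/756000 = 34.44974
963000 = 26800000/(1 + 34.44974·e^(−r·20)) → e^(−20r) = (27.8297 − 1)/34.44974 = 0.778807
r = −ln(0.778807)/20 = 0.24999/20

r ≈ 0.0125 per week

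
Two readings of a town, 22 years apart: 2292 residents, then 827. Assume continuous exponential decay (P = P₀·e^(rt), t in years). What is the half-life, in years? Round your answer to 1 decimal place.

half-life ≈ 15.0 years

r = ln(827/2292) / 22 = ln(0.36082) / 22 ≈ -0.046335 per year
half-life = ln 2 / |r| = 0.69315 / 0.046335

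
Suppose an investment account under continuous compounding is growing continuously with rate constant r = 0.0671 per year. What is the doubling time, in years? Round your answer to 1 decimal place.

doubling time ≈ 10.3 years

doubling time = ln(2) / |r| = 0.69315 / 0.0671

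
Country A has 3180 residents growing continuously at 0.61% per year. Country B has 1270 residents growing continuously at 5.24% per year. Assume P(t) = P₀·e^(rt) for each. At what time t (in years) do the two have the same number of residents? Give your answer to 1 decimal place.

3180·e^(0.0061t) = 1270·e^(0.0524t)
3180/1270 = e^((0.0524 − 0.0061)t) → ln(2.50394) = 0.0463·t
t = 0.91786 / 0.0463

t ≈ 19.8 years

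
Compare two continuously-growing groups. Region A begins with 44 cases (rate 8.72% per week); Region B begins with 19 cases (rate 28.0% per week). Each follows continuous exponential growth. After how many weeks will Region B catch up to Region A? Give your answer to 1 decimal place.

44·e^(0.0872t) = 19·e^(0.28t)
44/19 = e^((0.28 − 0.0872)t) → ln(2.31579) = 0.1928·t
t = 0.83975 / 0.1928

t ≈ 4.4 weeks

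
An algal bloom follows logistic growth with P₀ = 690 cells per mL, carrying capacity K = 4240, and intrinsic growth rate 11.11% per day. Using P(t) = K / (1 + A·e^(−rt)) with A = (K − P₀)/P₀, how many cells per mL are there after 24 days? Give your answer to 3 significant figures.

≈ 3,120 cells per mL

A = (4240 − 690)/690 = 5.14493
P(24) = 4240 / (1 + 5.14493·e^(−0.1111·24)) = 4240 / (1 + 5.14493·0.069502)
= 4240 / 1.35758 ≈ 3123.2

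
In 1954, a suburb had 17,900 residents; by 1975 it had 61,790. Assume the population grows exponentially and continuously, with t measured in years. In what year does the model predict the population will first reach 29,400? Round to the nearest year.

year 1962

r = ln(61790/17900) / 21 = 1.23894/21 ≈ 0.058997 per year
t = ln(29400/17900) / r = 0.49619/0.058997 ≈ 8.41 years after 1954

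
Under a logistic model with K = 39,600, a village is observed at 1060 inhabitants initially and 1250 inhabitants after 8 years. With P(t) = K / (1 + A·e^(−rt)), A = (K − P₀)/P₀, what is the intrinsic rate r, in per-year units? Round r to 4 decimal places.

A = (39600 − 1060)/1060 = 36.35849
1250 = 39600/(1 + 36.35849·e^(−r·8)) → e^(−8r) = (31.68 − 1)/36.35849 = 0.843819
r = −ln(0.843819)/8 = 0.16982/8

r ≈ 0.0212 per year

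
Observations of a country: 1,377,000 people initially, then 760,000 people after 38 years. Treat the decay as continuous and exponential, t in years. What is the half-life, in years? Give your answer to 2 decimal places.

r = ln(760000/1377000) / 38 = ln(0.55192) / 38 ≈ -0.015641 per year
half-life = ln 2 / |r| = 0.69315 / 0.015641

half-life ≈ 44.32 years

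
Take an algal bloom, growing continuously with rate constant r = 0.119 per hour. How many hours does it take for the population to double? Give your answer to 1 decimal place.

doubling time ≈ 5.8 hours

doubling time = ln(2) / |r| = 0.69315 / 0.119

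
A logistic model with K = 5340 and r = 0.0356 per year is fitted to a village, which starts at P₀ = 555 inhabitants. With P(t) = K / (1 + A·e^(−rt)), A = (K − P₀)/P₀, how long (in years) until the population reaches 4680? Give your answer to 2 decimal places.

t ≈ 115.54 years

A = (5340 − 555)/555 = 8.62162
4680 = 5340/(1 + 8.62162·e^(−0.0356t)) → 1 + 8.62162·e^(−0.0356t) = 1.14103
e^(−0.0356t) = 0.016357 → t = ln(61.13514)/0.0356 = 4.11309/0.0356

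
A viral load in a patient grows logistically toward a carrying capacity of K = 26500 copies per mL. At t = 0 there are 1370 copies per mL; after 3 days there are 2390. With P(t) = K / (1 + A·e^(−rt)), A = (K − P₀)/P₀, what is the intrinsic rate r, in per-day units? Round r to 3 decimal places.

r ≈ 0.199 per day

A = (26500 − 1370)/1370 = 18.34307
2390 = 26500/(1 + 18.34307·e^(−r·3)) → e^(−3r) = (11.08787 − 1)/18.34307 = 0.549955
r = −ln(0.549955)/3 = 0.59792/3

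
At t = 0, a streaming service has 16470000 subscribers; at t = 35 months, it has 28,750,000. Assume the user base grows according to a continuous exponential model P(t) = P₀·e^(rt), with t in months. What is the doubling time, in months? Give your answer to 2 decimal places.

r = ln(28750000/16470000) / 35 = ln(1.7456) / 35 ≈ 0.015917 per month
doubling time = ln 2 / |r| = 0.69315 / 0.015917

doubling time ≈ 43.55 months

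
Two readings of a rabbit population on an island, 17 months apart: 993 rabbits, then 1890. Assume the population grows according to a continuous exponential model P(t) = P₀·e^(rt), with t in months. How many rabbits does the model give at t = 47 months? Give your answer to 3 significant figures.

r = ln(1890/993) / 17 ≈ 0.037859 per month
P(47) = 993 · e^(0.037859·47) = 993 · 5.92611 ≈ 5884.63

≈ 5,880 rabbits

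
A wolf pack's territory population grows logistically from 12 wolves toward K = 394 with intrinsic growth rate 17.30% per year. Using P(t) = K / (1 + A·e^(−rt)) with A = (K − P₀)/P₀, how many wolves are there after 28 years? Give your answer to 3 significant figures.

A = (394 − 12)/12 = 31.83333
P(28) = 394 / (1 + 31.83333·e^(−0.173·28)) = 394 / (1 + 31.83333·0.007875)
= 394 / 1.2507 ≈ 315.02

≈ 315 wolves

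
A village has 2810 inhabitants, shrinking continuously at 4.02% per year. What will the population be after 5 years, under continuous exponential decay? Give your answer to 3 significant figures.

P(5) = 2810 · e^(-0.0402·5) = 2810 · e^(-0.201)
= 2810 · 0.81791 ≈ 2298.33

≈ 2,300 inhabitants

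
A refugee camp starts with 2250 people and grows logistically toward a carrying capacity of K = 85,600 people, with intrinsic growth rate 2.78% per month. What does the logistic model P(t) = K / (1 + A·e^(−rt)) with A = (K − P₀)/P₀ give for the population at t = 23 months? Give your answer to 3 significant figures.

≈ 4,170 people

A = (85600 − 2250)/2250 = 37.04444
P(23) = 85600 / (1 + 37.04444·e^(−0.0278·23)) = 85600 / (1 + 37.04444·0.527609)
= 85600 / 20.54498 ≈ 4166.47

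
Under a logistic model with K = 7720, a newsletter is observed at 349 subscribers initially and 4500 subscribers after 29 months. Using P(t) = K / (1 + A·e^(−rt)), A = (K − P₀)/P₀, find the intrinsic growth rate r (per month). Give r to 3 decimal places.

A = (7720 − 349)/349 = 21.12034
4500 = 7720/(1 + 21.12034·e^(−r·29)) → e^(−29r) = (1.71556 − 1)/21.12034 = 0.03388
r = −ln(0.03388)/29 = 3.38493/29

r ≈ 0.117 per month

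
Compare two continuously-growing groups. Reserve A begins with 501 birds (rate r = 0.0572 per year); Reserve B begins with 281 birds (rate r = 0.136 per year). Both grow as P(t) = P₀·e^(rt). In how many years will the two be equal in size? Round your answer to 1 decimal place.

501·e^(0.0572t) = 281·e^(0.136t)
501/281 = e^((0.136 − 0.0572)t) → ln(1.78292) = 0.0788·t
t = 0.57825 / 0.0788

t ≈ 7.3 years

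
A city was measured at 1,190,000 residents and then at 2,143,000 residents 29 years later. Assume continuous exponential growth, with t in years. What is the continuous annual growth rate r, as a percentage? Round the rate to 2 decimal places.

r ≈ 2.03% per year

2143000 = 1190000 · e^(r·29)
e^(29r) = 2143000/1190000 = 1.80084
r = ln(1.80084) / 29 = 0.58825 / 29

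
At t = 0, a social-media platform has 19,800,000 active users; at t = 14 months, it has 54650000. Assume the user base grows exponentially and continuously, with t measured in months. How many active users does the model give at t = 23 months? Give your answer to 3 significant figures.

≈ 105,000,000 active users

r = ln(54650000/19800000) / 14 ≈ 0.072519 per month
P(23) = 19800000 · e^(0.072519·23) = 19800000 · 5.30123 ≈ 104964378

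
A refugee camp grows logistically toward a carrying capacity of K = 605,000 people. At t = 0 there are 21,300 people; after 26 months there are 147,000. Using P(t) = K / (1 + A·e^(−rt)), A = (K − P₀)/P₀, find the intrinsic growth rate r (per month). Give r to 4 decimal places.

r ≈ 0.0836 per month

A = (605000 − 21300)/21300 = 27.40376
147000 = 605000/(1 + 27.40376·e^(−r·26)) → e^(−26r) = (4.11565 − 1)/27.40376 = 0.113694
r = −ln(0.113694)/26 = 2.17424/26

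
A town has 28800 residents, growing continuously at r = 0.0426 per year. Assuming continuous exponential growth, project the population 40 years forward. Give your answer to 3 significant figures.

≈ 158,000 residents

P(40) = 28800 · e^(0.0426·40) = 28800 · e^(1.704)
= 28800 · 5.49589 ≈ 158281.55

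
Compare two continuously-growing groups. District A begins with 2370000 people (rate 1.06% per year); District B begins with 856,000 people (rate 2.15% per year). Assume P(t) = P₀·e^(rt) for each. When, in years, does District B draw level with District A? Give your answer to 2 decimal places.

2370000·e^(0.0106t) = 856000·e^(0.0215t)
2370000/856000 = e^((0.0215 − 0.0106)t) → ln(2.76869) = 0.0109·t
t = 1.01837 / 0.0109

t ≈ 93.43 years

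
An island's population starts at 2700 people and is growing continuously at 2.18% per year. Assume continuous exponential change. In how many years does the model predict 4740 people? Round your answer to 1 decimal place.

t ≈ 25.8 years

4740 = 2700 · e^(0.0218·t)
t = ln(4740/2700) / 0.0218 = ln(1.75556) / 0.0218 = 0.56279 / 0.0218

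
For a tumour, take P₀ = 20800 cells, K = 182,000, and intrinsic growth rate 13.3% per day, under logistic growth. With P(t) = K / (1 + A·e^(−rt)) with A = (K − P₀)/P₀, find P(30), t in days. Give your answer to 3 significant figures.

A = (182000 − 20800)/20800 = 7.75
P(30) = 182000 / (1 + 7.75·e^(−0.133·30)) = 182000 / (1 + 7.75·0.0185)
= 182000 / 1.14337 ≈ 159178.18

≈ 159,000 cells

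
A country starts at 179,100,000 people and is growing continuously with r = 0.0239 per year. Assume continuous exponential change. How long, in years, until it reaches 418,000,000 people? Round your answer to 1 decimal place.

t ≈ 35.5 years

418000000 = 179100000 · e^(0.0239·t)
t = ln(418000000/179100000) / 0.0239 = ln(2.33389) / 0.0239 = 0.84754 / 0.0239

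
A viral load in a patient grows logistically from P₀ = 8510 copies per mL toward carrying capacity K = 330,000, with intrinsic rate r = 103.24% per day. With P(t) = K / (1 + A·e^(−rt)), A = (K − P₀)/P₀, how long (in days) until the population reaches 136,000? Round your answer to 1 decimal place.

A = (330000 − 8510)/8510 = 37.77791
136000 = 330000/(1 + 37.77791·e^(−1.0324t)) → 1 + 37.77791·e^(−1.0324t) = 2.42647
e^(−1.0324t) = 0.037759 → t = ln(26.48348)/1.0324 = 3.27652/1.0324

t ≈ 3.2 days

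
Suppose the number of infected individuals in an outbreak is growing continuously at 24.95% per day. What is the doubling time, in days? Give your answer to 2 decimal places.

doubling time ≈ 2.78 days

doubling time = ln(2) / |r| = 0.69315 / 0.2495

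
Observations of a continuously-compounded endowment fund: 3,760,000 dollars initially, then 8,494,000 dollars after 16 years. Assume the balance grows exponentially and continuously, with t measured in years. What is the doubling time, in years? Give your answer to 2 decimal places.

r = ln(8494000/3760000) / 16 = ln(2.25904) / 16 ≈ 0.050934 per year
doubling time = ln 2 / |r| = 0.69315 / 0.050934

doubling time ≈ 13.61 years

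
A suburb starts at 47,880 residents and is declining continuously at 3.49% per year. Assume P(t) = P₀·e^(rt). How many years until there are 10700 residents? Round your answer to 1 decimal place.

t ≈ 42.9 years

10700 = 47880 · e^(-0.0349·t)
t = ln(10700/47880) / -0.0349 = ln(0.22348) / -0.0349 = -1.49845 / -0.0349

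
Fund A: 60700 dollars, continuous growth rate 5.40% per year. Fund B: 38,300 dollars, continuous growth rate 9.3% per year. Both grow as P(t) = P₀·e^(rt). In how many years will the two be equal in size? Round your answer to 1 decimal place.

t ≈ 11.8 years

60700·e^(0.054t) = 38300·e^(0.093t)
60700/38300 = e^((0.093 − 0.054)t) → ln(1.58486) = 0.039·t
t = 0.46049 / 0.039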